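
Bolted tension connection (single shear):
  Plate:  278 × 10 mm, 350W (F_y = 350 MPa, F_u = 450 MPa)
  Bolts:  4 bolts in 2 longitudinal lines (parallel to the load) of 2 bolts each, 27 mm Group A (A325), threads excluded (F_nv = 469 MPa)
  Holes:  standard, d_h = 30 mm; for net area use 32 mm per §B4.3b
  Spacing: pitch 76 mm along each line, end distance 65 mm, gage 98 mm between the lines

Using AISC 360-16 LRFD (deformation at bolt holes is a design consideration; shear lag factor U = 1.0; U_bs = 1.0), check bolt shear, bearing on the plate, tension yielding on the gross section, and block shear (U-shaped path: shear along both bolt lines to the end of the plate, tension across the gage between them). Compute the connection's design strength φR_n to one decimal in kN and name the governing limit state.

599.4 kN (block shear governs)

Bolt shear: A_b = π(27)²/4 = 572.56 mm². φR_n = 0.75 × 469 × 572.56 × 4 × 1 = 805.6 kN.
Bearing (10 mm plate, F_u = 450 MPa): end bolts L_c = 65 − 30/2 = 50, R_n = min(1.2×50×10×450, 2.4×27×10×450) = 270 kN/bolt; interior L_c = 76 − 30 = 46, R_n = 248.4 kN/bolt. φR_n = 0.75 × (2×270 + 2×248.4) = 777.6 kN.
Tension yield (gross): A_g = 278×10 = 2780 mm². φR_n = 0.90 × 350 × 2780 = 875.7 kN.
Block shear: shear path 2×[65+1×76] = 2×141 mm, A_gv = 2820, A_nv = 2×(141 − 1.5×32)×10 = 1860 mm²; tension across gage: (98 − 1×32)×10 = 660 mm². R_n = min(0.6×450×1860, 0.6×350×2820) + 1.0×450×660 = min(502.2, 592.2) + 297 = 799.2 kN. φR_n = 0.75 × 799.2 = 599.4 kN.
Governing: min(805.6, 777.6, 875.7, 599.4) = 599.4 kN → block shear.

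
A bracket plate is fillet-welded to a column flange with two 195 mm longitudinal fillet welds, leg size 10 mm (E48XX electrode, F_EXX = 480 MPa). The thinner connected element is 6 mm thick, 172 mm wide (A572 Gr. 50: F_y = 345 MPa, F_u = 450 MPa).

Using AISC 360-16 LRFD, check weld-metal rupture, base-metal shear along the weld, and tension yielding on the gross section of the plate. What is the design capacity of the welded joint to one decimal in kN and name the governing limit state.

Weld metal: throat = 0.707×10 = 7.07 mm, L = 2×195 = 390 mm. φR_n = 0.75 × 0.6 × 480 × 7.07 × 390 = 595.6 kN.
Base metal shear (6 mm plate): yield φR_n = 1.0×0.6×345×6×390 = 484.4 kN; rupture φR_n = 0.75×0.6×450×6×390 = 473.9 kN; take 473.9 kN (rupture).
Tension yield (gross): A_g = 172×6 = 1032 mm². φR_n = 0.90 × 345 × 1032 = 320.4 kN.
Governing: min(595.6, 473.9, 320.4) = 320.4 kN → gross-section yield.

320.4 kN (gross-section yield governs)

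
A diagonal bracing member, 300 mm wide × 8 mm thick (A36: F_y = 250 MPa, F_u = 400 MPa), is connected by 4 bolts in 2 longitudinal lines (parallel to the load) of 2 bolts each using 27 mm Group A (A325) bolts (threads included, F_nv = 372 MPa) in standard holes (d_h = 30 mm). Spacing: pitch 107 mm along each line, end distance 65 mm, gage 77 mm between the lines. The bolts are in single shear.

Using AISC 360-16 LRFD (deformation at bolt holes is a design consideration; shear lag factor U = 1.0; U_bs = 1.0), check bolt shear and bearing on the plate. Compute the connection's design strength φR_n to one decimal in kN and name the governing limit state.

Bolt shear: A_b = π(27)²/4 = 572.56 mm². φR_n = 0.75 × 372 × 572.56 × 4 × 1 = 639.0 kN.
Bearing (8 mm plate, F_u = 400 MPa): end bolts L_c = 65 − 30/2 = 50, R_n = min(1.2×50×8×400, 2.4×27×8×400) = 192 kN/bolt; interior L_c = 107 − 30 = 77, R_n = 207.36 kN/bolt. φR_n = 0.75 × (2×192 + 2×207.36) = 599.0 kN.
Governing: min(639.0, 599.0) = 599.0 kN → bearing.

599.0 kN (bearing governs)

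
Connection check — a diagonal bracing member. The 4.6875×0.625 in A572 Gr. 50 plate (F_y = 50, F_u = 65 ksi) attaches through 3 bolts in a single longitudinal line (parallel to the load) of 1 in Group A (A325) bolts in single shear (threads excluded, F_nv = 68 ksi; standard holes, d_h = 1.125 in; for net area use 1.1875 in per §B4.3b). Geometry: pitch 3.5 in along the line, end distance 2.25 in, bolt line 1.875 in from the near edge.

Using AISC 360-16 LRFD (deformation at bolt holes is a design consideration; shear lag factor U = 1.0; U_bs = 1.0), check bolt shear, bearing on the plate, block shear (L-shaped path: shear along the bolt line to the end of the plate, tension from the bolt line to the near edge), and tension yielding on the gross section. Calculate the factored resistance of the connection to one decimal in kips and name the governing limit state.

Bolt shear: A_b = π(1)²/4 = 0.7854 in². φR_n = 0.75 × 68 × 0.7854 × 3 × 1 = 120.2 kips.
Bearing (0.625 in plate, F_u = 65 ksi): end bolts L_c = 2.25 − 1.125/2 = 1.6875, R_n = min(1.2×1.6875×0.625×65, 2.4×1×0.625×65) = 82.266 kips/bolt; interior L_c = 3.5 − 1.125 = 2.375, R_n = 97.5 kips/bolt. φR_n = 0.75 × (1×82.266 + 2×97.5) = 207.9 kips.
Block shear: shear path 1×[2.25+2×3.5] = 1×9.25 in, A_gv = 5.7813, A_nv = 1×(9.25 − 2.5×1.1875)×0.625 = 3.9258 in²; tension to near edge: (1.875 − 0.5×1.1875)×0.625 = 0.80078 in². R_n = min(0.6×65×3.9258, 0.6×50×5.7813) + 1.0×65×0.80078 = min(153.11, 173.44) + 52.051 = 205.16 kips. φR_n = 0.75 × 205.16 = 153.9 kips.
Tension yield (gross): A_g = 4.6875×0.625 = 2.9297 in². φR_n = 0.90 × 50 × 2.9297 = 131.8 kips.
Governing: min(120.2, 207.9, 153.9, 131.8) = 120.2 kips → bolt shear.

120.2 kips (bolt shear governs)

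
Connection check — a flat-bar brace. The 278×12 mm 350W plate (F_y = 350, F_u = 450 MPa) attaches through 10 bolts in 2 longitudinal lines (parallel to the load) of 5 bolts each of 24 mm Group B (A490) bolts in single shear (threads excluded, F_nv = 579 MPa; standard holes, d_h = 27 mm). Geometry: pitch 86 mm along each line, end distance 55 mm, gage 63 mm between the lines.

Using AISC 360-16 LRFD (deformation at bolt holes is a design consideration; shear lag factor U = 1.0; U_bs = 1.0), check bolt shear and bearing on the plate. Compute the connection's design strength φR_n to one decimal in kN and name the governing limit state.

1964.5 kN (bolt shear governs)

Bolt shear: A_b = π(24)²/4 = 452.39 mm². φR_n = 0.75 × 579 × 452.39 × 10 × 1 = 1964.5 kN.
Bearing (12 mm plate, F_u = 450 MPa): end bolts L_c = 55 − 27/2 = 41.5, R_n = min(1.2×41.5×12×450, 2.4×24×12×450) = 268.92 kN/bolt; interior L_c = 86 − 27 = 59, R_n = 311.04 kN/bolt. φR_n = 0.75 × (2×268.92 + 8×311.04) = 2269.6 kN.
Governing: min(1964.5, 2269.6) = 1964.5 kN → bolt shear.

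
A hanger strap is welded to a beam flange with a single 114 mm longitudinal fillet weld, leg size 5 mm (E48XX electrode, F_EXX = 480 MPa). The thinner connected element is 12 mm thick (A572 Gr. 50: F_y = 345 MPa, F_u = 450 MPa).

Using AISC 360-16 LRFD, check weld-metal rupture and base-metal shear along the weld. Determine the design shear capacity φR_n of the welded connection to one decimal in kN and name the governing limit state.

Weld metal: throat = 0.707×5 = 3.535 mm, L = 114 mm. φR_n = 0.75 × 0.6 × 480 × 3.535 × 114 = 87.0 kN.
Base metal shear (12 mm plate): yield φR_n = 1.0×0.6×345×12×114 = 283.2 kN; rupture φR_n = 0.75×0.6×450×12×114 = 277.0 kN; take 277.0 kN (rupture).
Governing: min(87.0, 277.0) = 87.0 kN → weld metal.

87.0 kN (weld metal governs)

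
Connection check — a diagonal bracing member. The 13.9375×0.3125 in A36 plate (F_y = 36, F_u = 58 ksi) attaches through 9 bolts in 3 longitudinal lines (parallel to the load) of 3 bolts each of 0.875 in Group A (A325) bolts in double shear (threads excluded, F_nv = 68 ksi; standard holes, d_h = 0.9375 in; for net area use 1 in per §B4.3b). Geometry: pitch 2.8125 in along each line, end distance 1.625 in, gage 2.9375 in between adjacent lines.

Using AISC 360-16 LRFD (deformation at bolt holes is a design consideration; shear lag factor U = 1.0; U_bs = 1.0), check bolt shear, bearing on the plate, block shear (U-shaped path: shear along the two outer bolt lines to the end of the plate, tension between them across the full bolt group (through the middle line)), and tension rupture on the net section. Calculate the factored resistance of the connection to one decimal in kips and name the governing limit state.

Bolt shear: A_b = π(0.875)²/4 = 0.60132 in². φR_n = 0.75 × 68 × 0.60132 × 9 × 2 = 552.0 kips.
Bearing (0.3125 in plate, F_u = 58 ksi): end bolts L_c = 1.625 − 0.9375/2 = 1.15625, R_n = min(1.2×1.15625×0.3125×58, 2.4×0.875×0.3125×58) = 25.148 kips/bolt; interior L_c = 2.8125 − 0.9375 = 1.875, R_n = 38.063 kips/bolt. φR_n = 0.75 × (3×25.148 + 6×38.063) = 227.9 kips.
Block shear: shear path 2×[1.625+2×2.8125] = 2×7.25 in, A_gv = 4.5313, A_nv = 2×(7.25 − 2.5×1)×0.3125 = 2.9688 in²; tension across gage: (5.875 − 2×1)×0.3125 = 1.2109 in². R_n = min(0.6×58×2.9688, 0.6×36×4.5313) + 1.0×58×1.2109 = min(103.31, 97.876) + 70.232 = 168.11 kips. φR_n = 0.75 × 168.11 = 126.1 kips.
Tension rupture (net): A_n = (13.9375 − 3×1)×0.3125 = 3.418 in² (U = 1.0, A_e = A_n). φR_n = 0.75 × 58 × 3.418 = 148.7 kips.
Governing: min(552.0, 227.9, 126.1, 148.7) = 126.1 kips → block shear.

126.1 kips (block shear governs)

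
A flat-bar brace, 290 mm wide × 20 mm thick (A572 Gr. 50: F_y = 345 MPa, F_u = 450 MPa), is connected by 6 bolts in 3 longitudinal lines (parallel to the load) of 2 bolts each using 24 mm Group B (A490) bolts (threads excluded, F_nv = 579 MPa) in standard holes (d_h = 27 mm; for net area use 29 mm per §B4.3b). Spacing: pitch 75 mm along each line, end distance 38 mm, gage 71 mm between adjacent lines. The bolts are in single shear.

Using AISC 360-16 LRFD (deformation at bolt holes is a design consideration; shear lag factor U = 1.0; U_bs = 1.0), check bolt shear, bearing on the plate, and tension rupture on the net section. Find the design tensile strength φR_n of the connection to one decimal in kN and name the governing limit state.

Bolt shear: A_b = π(24)²/4 = 452.39 mm². φR_n = 0.75 × 579 × 452.39 × 6 × 1 = 1178.7 kN.
Bearing (20 mm plate, F_u = 450 MPa): end bolts L_c = 38 − 27/2 = 24.5, R_n = min(1.2×24.5×20×450, 2.4×24×20×450) = 264.6 kN/bolt; interior L_c = 75 − 27 = 48, R_n = 518.4 kN/bolt. φR_n = 0.75 × (3×264.6 + 3×518.4) = 1761.8 kN.
Tension rupture (net): A_n = (290 − 3×29)×20 = 4060 mm² (U = 1.0, A_e = A_n). φR_n = 0.75 × 450 × 4060 = 1370.3 kN.
Governing: min(1178.7, 1761.8, 1370.3) = 1178.7 kN → bolt shear.

1178.7 kN (bolt shear governs)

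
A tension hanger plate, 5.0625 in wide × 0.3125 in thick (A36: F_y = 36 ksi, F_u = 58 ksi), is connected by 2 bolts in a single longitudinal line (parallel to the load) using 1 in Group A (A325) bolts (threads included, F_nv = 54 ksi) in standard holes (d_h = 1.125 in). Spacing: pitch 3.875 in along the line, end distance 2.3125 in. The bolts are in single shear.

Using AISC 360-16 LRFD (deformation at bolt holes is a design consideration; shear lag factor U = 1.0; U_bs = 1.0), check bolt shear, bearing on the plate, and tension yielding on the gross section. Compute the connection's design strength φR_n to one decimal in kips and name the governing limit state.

51.3 kips (gross-section yield governs)

Bolt shear: A_b = π(1)²/4 = 0.7854 in². φR_n = 0.75 × 54 × 0.7854 × 2 × 1 = 63.6 kips.
Bearing (0.3125 in plate, F_u = 58 ksi): end bolts L_c = 2.3125 − 1.125/2 = 1.75, R_n = min(1.2×1.75×0.3125×58, 2.4×1×0.3125×58) = 38.063 kips/bolt; interior L_c = 3.875 − 1.125 = 2.75, R_n = 43.5 kips/bolt. φR_n = 0.75 × (1×38.063 + 1×43.5) = 61.2 kips.
Tension yield (gross): A_g = 5.0625×0.3125 = 1.582 in². φR_n = 0.90 × 36 × 1.582 = 51.3 kips.
Governing: min(63.6, 61.2, 51.3) = 51.3 kips → gross-section yield.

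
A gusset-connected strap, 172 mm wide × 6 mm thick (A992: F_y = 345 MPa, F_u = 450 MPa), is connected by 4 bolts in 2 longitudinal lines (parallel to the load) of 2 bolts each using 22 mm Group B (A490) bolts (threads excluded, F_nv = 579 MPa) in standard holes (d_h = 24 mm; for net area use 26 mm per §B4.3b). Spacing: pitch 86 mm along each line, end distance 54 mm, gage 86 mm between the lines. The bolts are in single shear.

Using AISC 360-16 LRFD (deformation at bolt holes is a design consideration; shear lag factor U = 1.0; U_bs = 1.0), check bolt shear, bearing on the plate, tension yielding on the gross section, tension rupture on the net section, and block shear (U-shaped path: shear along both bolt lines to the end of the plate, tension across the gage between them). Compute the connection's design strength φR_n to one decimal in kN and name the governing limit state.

243.0 kN (net-section rupture governs)

Bolt shear: A_b = π(22)²/4 = 380.13 mm². φR_n = 0.75 × 579 × 380.13 × 4 × 1 = 660.3 kN.
Bearing (6 mm plate, F_u = 450 MPa): end bolts L_c = 54 − 24/2 = 42, R_n = min(1.2×42×6×450, 2.4×22×6×450) = 136.08 kN/bolt; interior L_c = 86 − 24 = 62, R_n = 142.56 kN/bolt. φR_n = 0.75 × (2×136.08 + 2×142.56) = 418.0 kN.
Tension yield (gross): A_g = 172×6 = 1032 mm². φR_n = 0.90 × 345 × 1032 = 320.4 kN.
Tension rupture (net): A_n = (172 − 2×26)×6 = 720 mm² (U = 1.0, A_e = A_n). φR_n = 0.75 × 450 × 720 = 243.0 kN.
Block shear: shear path 2×[54+1×86] = 2×140 mm, A_gv = 1680, A_nv = 2×(140 − 1.5×26)×6 = 1212 mm²; tension across gage: (86 − 1×26)×6 = 360 mm². R_n = min(0.6×450×1212, 0.6×345×1680) + 1.0×450×360 = min(327.24, 347.76) + 162 = 489.24 kN. φR_n = 0.75 × 489.24 = 366.9 kN.
Governing: min(660.3, 418.0, 320.4, 243.0, 366.9) = 243.0 kN → net-section rupture.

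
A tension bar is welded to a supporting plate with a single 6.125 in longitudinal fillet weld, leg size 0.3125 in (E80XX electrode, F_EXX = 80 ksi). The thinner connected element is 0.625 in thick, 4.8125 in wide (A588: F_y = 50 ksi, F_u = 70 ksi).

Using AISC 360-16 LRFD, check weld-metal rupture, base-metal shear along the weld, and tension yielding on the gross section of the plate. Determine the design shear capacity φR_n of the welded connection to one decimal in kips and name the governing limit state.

48.7 kips (weld metal governs)

Weld metal: throat = 0.707×0.3125 = 0.22094 in, L = 6.125 in. φR_n = 0.75 × 0.6 × 80 × 0.22094 × 6.125 = 48.7 kips.
Base metal shear (0.625 in plate): yield φR_n = 1.0×0.6×50×0.625×6.125 = 114.8 kips; rupture φR_n = 0.75×0.6×70×0.625×6.125 = 120.6 kips; take 114.8 kips (yield).
Tension yield (gross): A_g = 4.8125×0.625 = 3.0078 in². φR_n = 0.90 × 50 × 3.0078 = 135.4 kips.
Governing: min(48.7, 114.8, 135.4) = 48.7 kips → weld metal.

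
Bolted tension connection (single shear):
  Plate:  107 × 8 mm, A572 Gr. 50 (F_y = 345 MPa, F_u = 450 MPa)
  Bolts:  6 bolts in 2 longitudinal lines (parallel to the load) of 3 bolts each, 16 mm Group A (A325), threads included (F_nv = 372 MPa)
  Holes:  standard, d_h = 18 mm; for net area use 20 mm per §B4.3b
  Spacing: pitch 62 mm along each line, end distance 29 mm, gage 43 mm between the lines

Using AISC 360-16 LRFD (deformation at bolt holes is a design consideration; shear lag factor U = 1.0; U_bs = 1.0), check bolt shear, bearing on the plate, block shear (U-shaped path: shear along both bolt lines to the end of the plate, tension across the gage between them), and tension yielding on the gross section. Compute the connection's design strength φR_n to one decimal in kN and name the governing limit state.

265.8 kN (gross-section yield governs)

Bolt shear: A_b = π(16)²/4 = 201.06 mm². φR_n = 0.75 × 372 × 201.06 × 6 × 1 = 336.6 kN.
Bearing (8 mm plate, F_u = 450 MPa): end bolts L_c = 29 − 18/2 = 20, R_n = min(1.2×20×8×450, 2.4×16×8×450) = 86.4 kN/bolt; interior L_c = 62 − 18 = 44, R_n = 138.24 kN/bolt. φR_n = 0.75 × (2×86.4 + 4×138.24) = 544.3 kN.
Block shear: shear path 2×[29+2×62] = 2×153 mm, A_gv = 2448, A_nv = 2×(153 − 2.5×20)×8 = 1648 mm²; tension across gage: (43 − 1×20)×8 = 184 mm². R_n = min(0.6×450×1648, 0.6×345×2448) + 1.0×450×184 = min(444.96, 506.74) + 82.8 = 527.76 kN. φR_n = 0.75 × 527.76 = 395.8 kN.
Tension yield (gross): A_g = 107×8 = 856 mm². φR_n = 0.90 × 345 × 856 = 265.8 kN.
Governing: min(336.6, 544.3, 395.8, 265.8) = 265.8 kN → gross-section yield.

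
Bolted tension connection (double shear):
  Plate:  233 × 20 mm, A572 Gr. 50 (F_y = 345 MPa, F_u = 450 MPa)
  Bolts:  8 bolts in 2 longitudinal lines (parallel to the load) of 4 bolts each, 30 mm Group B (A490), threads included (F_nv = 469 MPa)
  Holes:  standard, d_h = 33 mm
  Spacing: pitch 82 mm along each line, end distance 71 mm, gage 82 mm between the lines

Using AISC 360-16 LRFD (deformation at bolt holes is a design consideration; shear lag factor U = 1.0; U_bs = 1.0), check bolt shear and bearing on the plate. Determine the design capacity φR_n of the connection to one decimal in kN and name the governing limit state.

Bolt shear: A_b = π(30)²/4 = 706.86 mm². φR_n = 0.75 × 469 × 706.86 × 8 × 2 = 3978.2 kN.
Bearing (20 mm plate, F_u = 450 MPa): end bolts L_c = 71 − 33/2 = 54.5, R_n = min(1.2×54.5×20×450, 2.4×30×20×450) = 588.6 kN/bolt; interior L_c = 82 − 33 = 49, R_n = 529.2 kN/bolt. φR_n = 0.75 × (2×588.6 + 6×529.2) = 3264.3 kN.
Governing: min(3978.2, 3264.3) = 3264.3 kN → bearing.

3264.3 kN (bearing governs)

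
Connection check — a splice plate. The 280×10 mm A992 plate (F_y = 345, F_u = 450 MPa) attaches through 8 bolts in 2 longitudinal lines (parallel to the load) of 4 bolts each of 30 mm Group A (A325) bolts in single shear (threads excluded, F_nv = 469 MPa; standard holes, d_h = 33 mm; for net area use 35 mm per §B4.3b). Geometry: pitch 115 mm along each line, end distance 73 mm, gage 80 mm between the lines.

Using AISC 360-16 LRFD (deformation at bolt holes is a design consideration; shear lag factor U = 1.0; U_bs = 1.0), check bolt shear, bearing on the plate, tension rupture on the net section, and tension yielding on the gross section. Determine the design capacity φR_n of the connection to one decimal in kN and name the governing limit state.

Bolt shear: A_b = π(30)²/4 = 706.86 mm². φR_n = 0.75 × 469 × 706.86 × 8 × 1 = 1989.1 kN.
Bearing (10 mm plate, F_u = 450 MPa): end bolts L_c = 73 − 33/2 = 56.5, R_n = min(1.2×56.5×10×450, 2.4×30×10×450) = 305.1 kN/bolt; interior L_c = 115 − 33 = 82, R_n = 324 kN/bolt. φR_n = 0.75 × (2×305.1 + 6×324) = 1915.7 kN.
Tension rupture (net): A_n = (280 − 2×35)×10 = 2100 mm² (U = 1.0, A_e = A_n). φR_n = 0.75 × 450 × 2100 = 708.8 kN.
Tension yield (gross): A_g = 280×10 = 2800 mm². φR_n = 0.90 × 345 × 2800 = 869.4 kN.
Governing: min(1989.1, 1915.7, 708.8, 869.4) = 708.8 kN → net-section rupture.

708.8 kN (net-section rupture governs)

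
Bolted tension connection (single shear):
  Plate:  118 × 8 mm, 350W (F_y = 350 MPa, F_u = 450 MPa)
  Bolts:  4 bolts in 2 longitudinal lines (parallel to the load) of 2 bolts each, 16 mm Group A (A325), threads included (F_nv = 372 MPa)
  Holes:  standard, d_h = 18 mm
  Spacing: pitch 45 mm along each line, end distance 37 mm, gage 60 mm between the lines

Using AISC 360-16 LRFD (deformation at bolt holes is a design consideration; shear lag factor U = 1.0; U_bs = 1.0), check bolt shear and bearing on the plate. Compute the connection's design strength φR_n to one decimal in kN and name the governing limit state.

224.4 kN (bolt shear governs)

Bolt shear: A_b = π(16)²/4 = 201.06 mm². φR_n = 0.75 × 372 × 201.06 × 4 × 1 = 224.4 kN.
Bearing (8 mm plate, F_u = 450 MPa): end bolts L_c = 37 − 18/2 = 28, R_n = min(1.2×28×8×450, 2.4×16×8×450) = 120.96 kN/bolt; interior L_c = 45 − 18 = 27, R_n = 116.64 kN/bolt. φR_n = 0.75 × (2×120.96 + 2×116.64) = 356.4 kN.
Governing: min(224.4, 356.4) = 224.4 kN → bolt shear.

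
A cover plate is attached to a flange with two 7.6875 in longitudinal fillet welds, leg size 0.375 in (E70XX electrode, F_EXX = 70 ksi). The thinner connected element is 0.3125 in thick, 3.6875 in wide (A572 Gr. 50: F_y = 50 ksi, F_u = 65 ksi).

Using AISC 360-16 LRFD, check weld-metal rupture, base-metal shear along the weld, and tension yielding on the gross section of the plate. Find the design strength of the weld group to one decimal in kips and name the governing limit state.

51.9 kips (gross-section yield governs)

Weld metal: throat = 0.707×0.375 = 0.26513 in, L = 2×7.6875 = 15.375 in. φR_n = 0.75 × 0.6 × 70 × 0.26513 × 15.375 = 128.4 kips.
Base metal shear (0.3125 in plate): yield φR_n = 1.0×0.6×50×0.3125×15.375 = 144.1 kips; rupture φR_n = 0.75×0.6×65×0.3125×15.375 = 140.5 kips; take 140.5 kips (rupture).
Tension yield (gross): A_g = 3.6875×0.3125 = 1.1523 in². φR_n = 0.90 × 50 × 1.1523 = 51.9 kips.
Governing: min(128.4, 140.5, 51.9) = 51.9 kips → gross-section yield.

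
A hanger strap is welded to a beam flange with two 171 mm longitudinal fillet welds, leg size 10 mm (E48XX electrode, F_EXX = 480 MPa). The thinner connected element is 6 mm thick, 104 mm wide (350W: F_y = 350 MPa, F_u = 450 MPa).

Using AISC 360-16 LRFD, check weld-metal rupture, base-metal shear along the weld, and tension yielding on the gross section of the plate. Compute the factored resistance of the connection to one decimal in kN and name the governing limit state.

196.6 kN (gross-section yield governs)

Weld metal: throat = 0.707×10 = 7.07 mm, L = 2×171 = 342 mm. φR_n = 0.75 × 0.6 × 480 × 7.07 × 342 = 522.3 kN.
Base metal shear (6 mm plate): yield φR_n = 1.0×0.6×350×6×342 = 430.9 kN; rupture φR_n = 0.75×0.6×450×6×342 = 415.5 kN; take 415.5 kN (rupture).
Tension yield (gross): A_g = 104×6 = 624 mm². φR_n = 0.90 × 350 × 624 = 196.6 kN.
Governing: min(522.3, 415.5, 196.6) = 196.6 kN → gross-section yield.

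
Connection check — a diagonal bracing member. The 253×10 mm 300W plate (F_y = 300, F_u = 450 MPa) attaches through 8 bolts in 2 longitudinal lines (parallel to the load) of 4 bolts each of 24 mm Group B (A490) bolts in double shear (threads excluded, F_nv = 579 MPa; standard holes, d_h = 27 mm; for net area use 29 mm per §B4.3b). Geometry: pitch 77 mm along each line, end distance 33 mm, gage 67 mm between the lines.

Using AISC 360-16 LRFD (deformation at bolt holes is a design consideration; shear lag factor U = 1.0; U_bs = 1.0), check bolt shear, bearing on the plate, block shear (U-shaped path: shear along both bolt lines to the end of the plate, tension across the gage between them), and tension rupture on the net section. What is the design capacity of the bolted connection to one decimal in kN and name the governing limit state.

658.1 kN (net-section rupture governs)

Bolt shear: A_b = π(24)²/4 = 452.39 mm². φR_n = 0.75 × 579 × 452.39 × 8 × 2 = 3143.2 kN.
Bearing (10 mm plate, F_u = 450 MPa): end bolts L_c = 33 − 27/2 = 19.5, R_n = min(1.2×19.5×10×450, 2.4×24×10×450) = 105.3 kN/bolt; interior L_c = 77 − 27 = 50, R_n = 259.2 kN/bolt. φR_n = 0.75 × (2×105.3 + 6×259.2) = 1324.4 kN.
Block shear: shear path 2×[33+3×77] = 2×264 mm, A_gv = 5280, A_nv = 2×(264 − 3.5×29)×10 = 3250 mm²; tension across gage: (67 − 1×29)×10 = 380 mm². R_n = min(0.6×450×3250, 0.6×300×5280) + 1.0×450×380 = min(877.5, 950.4) + 171 = 1048.5 kN. φR_n = 0.75 × 1048.5 = 786.4 kN.
Tension rupture (net): A_n = (253 − 2×29)×10 = 1950 mm² (U = 1.0, A_e = A_n). φR_n = 0.75 × 450 × 1950 = 658.1 kN.
Governing: min(3143.2, 1324.4, 786.4, 658.1) = 658.1 kN → net-section rupture.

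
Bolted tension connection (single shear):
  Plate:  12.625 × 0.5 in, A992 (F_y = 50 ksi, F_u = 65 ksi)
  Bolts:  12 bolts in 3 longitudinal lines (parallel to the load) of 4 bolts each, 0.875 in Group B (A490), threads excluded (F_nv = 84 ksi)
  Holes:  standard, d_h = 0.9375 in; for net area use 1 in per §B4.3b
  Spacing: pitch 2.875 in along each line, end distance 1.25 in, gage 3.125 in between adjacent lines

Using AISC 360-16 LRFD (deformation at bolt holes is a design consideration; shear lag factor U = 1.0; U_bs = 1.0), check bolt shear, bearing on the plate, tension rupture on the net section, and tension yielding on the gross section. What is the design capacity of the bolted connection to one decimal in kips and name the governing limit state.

234.6 kips (net-section rupture governs)

Bolt shear: A_b = π(0.875)²/4 = 0.60132 in². φR_n = 0.75 × 84 × 0.60132 × 12 × 1 = 454.6 kips.
Bearing (0.5 in plate, F_u = 65 ksi): end bolts L_c = 1.25 − 0.9375/2 = 0.78125, R_n = min(1.2×0.78125×0.5×65, 2.4×0.875×0.5×65) = 30.469 kips/bolt; interior L_c = 2.875 − 0.9375 = 1.9375, R_n = 68.25 kips/bolt. φR_n = 0.75 × (3×30.469 + 9×68.25) = 529.2 kips.
Tension rupture (net): A_n = (12.625 − 3×1)×0.5 = 4.8125 in² (U = 1.0, A_e = A_n). φR_n = 0.75 × 65 × 4.8125 = 234.6 kips.
Tension yield (gross): A_g = 12.625×0.5 = 6.3125 in². φR_n = 0.90 × 50 × 6.3125 = 284.1 kips.
Governing: min(454.6, 529.2, 234.6, 284.1) = 234.6 kips → net-section rupture.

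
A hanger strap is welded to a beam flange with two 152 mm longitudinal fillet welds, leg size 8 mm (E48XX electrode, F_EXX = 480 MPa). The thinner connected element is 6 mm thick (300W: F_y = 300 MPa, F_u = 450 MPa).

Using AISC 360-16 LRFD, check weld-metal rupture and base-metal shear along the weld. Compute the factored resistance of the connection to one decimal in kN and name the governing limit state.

Weld metal: throat = 0.707×8 = 5.656 mm, L = 2×152 = 304 mm. φR_n = 0.75 × 0.6 × 480 × 5.656 × 304 = 371.4 kN.
Base metal shear (6 mm plate): yield φR_n = 1.0×0.6×300×6×304 = 328.3 kN; rupture φR_n = 0.75×0.6×450×6×304 = 369.4 kN; take 328.3 kN (yield).
Governing: min(371.4, 328.3) = 328.3 kN → base-metal shear.

328.3 kN (base-metal shear governs)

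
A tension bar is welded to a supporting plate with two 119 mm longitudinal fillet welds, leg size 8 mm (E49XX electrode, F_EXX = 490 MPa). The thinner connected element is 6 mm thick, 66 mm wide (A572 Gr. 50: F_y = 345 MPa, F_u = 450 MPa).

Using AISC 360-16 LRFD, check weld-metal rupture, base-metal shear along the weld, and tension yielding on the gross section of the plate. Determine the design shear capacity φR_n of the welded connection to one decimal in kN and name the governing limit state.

123.0 kN (gross-section yield governs)

Weld metal: throat = 0.707×8 = 5.656 mm, L = 2×119 = 238 mm. φR_n = 0.75 × 0.6 × 490 × 5.656 × 238 = 296.8 kN.
Base metal shear (6 mm plate): yield φR_n = 1.0×0.6×345×6×238 = 295.6 kN; rupture φR_n = 0.75×0.6×450×6×238 = 289.2 kN; take 289.2 kN (rupture).
Tension yield (gross): A_g = 66×6 = 396 mm². φR_n = 0.90 × 345 × 396 = 123.0 kN.
Governing: min(296.8, 289.2, 123.0) = 123.0 kN → gross-section yield.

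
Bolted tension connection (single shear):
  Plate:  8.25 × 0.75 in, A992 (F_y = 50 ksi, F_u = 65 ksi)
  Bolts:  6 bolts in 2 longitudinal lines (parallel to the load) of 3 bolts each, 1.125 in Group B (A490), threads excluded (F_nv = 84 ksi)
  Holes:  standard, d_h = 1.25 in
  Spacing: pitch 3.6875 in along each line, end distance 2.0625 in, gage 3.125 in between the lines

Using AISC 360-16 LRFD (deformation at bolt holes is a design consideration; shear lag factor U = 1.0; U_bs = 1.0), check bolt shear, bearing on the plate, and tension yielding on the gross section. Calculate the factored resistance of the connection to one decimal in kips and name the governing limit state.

Bolt shear: A_b = π(1.125)²/4 = 0.99402 in². φR_n = 0.75 × 84 × 0.99402 × 6 × 1 = 375.7 kips.
Bearing (0.75 in plate, F_u = 65 ksi): end bolts L_c = 2.0625 − 1.25/2 = 1.4375, R_n = min(1.2×1.4375×0.75×65, 2.4×1.125×0.75×65) = 84.094 kips/bolt; interior L_c = 3.6875 − 1.25 = 2.4375, R_n = 131.63 kips/bolt. φR_n = 0.75 × (2×84.094 + 4×131.63) = 521.0 kips.
Tension yield (gross): A_g = 8.25×0.75 = 6.1875 in². φR_n = 0.90 × 50 × 6.1875 = 278.4 kips.
Governing: min(375.7, 521.0, 278.4) = 278.4 kips → gross-section yield.

278.4 kips (gross-section yield governs)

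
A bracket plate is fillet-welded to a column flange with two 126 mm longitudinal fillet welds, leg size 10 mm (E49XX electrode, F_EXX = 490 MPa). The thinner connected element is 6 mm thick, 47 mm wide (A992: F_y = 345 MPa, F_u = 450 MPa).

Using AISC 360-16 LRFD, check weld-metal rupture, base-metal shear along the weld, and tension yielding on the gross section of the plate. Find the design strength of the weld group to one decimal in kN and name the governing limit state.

87.6 kN (gross-section yield governs)

Weld metal: throat = 0.707×10 = 7.07 mm, L = 2×126 = 252 mm. φR_n = 0.75 × 0.6 × 490 × 7.07 × 252 = 392.9 kN.
Base metal shear (6 mm plate): yield φR_n = 1.0×0.6×345×6×252 = 313.0 kN; rupture φR_n = 0.75×0.6×450×6×252 = 306.2 kN; take 306.2 kN (rupture).
Tension yield (gross): A_g = 47×6 = 282 mm². φR_n = 0.90 × 345 × 282 = 87.6 kN.
Governing: min(392.9, 306.2, 87.6) = 87.6 kN → gross-section yield.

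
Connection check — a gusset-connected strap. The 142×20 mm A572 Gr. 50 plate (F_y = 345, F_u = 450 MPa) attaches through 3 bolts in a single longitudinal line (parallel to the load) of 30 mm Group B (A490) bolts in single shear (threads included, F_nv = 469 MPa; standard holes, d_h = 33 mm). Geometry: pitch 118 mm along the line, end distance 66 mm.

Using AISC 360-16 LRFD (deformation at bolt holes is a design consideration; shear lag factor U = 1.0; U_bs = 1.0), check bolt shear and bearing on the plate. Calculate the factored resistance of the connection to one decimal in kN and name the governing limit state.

Bolt shear: A_b = π(30)²/4 = 706.86 mm². φR_n = 0.75 × 469 × 706.86 × 3 × 1 = 745.9 kN.
Bearing (20 mm plate, F_u = 450 MPa): end bolts L_c = 66 − 33/2 = 49.5, R_n = min(1.2×49.5×20×450, 2.4×30×20×450) = 534.6 kN/bolt; interior L_c = 118 − 33 = 85, R_n = 648 kN/bolt. φR_n = 0.75 × (1×534.6 + 2×648) = 1373.0 kN.
Governing: min(745.9, 1373.0) = 745.9 kN → bolt shear.

745.9 kN (bolt shear governs)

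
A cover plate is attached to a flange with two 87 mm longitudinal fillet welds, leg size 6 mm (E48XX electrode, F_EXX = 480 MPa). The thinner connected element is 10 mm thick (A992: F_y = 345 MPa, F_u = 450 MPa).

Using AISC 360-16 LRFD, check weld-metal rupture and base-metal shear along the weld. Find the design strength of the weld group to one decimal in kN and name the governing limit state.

Weld metal: throat = 0.707×6 = 4.242 mm, L = 2×87 = 174 mm. φR_n = 0.75 × 0.6 × 480 × 4.242 × 174 = 159.4 kN.
Base metal shear (10 mm plate): yield φR_n = 1.0×0.6×345×10×174 = 360.2 kN; rupture φR_n = 0.75×0.6×450×10×174 = 352.4 kN; take 352.4 kN (rupture).
Governing: min(159.4, 352.4) = 159.4 kN → weld metal.

159.4 kN (weld metal governs)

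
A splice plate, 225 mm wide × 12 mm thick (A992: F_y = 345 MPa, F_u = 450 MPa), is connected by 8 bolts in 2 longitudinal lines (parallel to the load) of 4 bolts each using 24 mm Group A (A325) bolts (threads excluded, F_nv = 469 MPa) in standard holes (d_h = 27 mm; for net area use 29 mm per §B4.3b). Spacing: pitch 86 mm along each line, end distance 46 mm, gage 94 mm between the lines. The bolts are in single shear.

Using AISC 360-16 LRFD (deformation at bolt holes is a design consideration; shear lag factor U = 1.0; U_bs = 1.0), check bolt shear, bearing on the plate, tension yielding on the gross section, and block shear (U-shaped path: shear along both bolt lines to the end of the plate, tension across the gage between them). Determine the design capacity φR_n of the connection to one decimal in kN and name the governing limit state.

Bolt shear: A_b = π(24)²/4 = 452.39 mm². φR_n = 0.75 × 469 × 452.39 × 8 × 1 = 1273.0 kN.
Bearing (12 mm plate, F_u = 450 MPa): end bolts L_c = 46 − 27/2 = 32.5, R_n = min(1.2×32.5×12×450, 2.4×24×12×450) = 210.6 kN/bolt; interior L_c = 86 − 27 = 59, R_n = 311.04 kN/bolt. φR_n = 0.75 × (2×210.6 + 6×311.04) = 1715.6 kN.
Tension yield (gross): A_g = 225×12 = 2700 mm². φR_n = 0.90 × 345 × 2700 = 838.4 kN.
Block shear: shear path 2×[46+3×86] = 2×304 mm, A_gv = 7296, A_nv = 2×(304 − 3.5×29)×12 = 4860 mm²; tension across gage: (94 − 1×29)×12 = 780 mm². R_n = min(0.6×450×4860, 0.6×345×7296) + 1.0×450×780 = min(1312.2, 1510.3) + 351 = 1663.2 kN. φR_n = 0.75 × 1663.2 = 1247.4 kN.
Governing: min(1273.0, 1715.6, 838.4, 1247.4) = 838.4 kN → gross-section yield.

838.4 kN (gross-section yield governs)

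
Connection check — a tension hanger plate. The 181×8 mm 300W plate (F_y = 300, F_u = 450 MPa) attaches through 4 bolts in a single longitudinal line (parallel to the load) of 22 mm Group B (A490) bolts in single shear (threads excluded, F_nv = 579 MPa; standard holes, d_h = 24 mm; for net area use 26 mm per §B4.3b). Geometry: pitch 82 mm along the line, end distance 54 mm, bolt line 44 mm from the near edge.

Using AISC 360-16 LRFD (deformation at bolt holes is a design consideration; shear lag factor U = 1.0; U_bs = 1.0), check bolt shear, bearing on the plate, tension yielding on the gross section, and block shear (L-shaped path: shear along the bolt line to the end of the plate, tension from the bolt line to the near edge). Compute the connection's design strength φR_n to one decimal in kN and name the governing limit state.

391.0 kN (gross-section yield governs)

Bolt shear: A_b = π(22)²/4 = 380.13 mm². φR_n = 0.75 × 579 × 380.13 × 4 × 1 = 660.3 kN.
Bearing (8 mm plate, F_u = 450 MPa): end bolts L_c = 54 − 24/2 = 42, R_n = min(1.2×42×8×450, 2.4×22×8×450) = 181.44 kN/bolt; interior L_c = 82 − 24 = 58, R_n = 190.08 kN/bolt. φR_n = 0.75 × (1×181.44 + 3×190.08) = 563.8 kN.
Tension yield (gross): A_g = 181×8 = 1448 mm². φR_n = 0.90 × 300 × 1448 = 391.0 kN.
Block shear: shear path 1×[54+3×82] = 1×300 mm, A_gv = 2400, A_nv = 1×(300 − 3.5×26)×8 = 1672 mm²; tension to near edge: (44 − 0.5×26)×8 = 248 mm². R_n = min(0.6×450×1672, 0.6×300×2400) + 1.0×450×248 = min(451.44, 432) + 111.6 = 543.6 kN. φR_n = 0.75 × 543.6 = 407.7 kN.
Governing: min(660.3, 563.8, 391.0, 407.7) = 391.0 kN → gross-section yield.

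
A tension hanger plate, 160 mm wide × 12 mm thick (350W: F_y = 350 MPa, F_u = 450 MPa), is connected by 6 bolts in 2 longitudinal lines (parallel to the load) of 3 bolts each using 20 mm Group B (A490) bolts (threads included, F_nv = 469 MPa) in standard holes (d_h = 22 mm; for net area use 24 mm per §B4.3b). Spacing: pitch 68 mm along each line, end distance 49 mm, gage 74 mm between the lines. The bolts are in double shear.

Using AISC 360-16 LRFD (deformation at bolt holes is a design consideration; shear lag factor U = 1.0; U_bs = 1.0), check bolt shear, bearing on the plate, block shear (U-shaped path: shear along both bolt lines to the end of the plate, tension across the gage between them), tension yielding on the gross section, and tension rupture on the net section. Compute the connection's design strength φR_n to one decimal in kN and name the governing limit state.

453.6 kN (net-section rupture governs)

Bolt shear: A_b = π(20)²/4 = 314.16 mm². φR_n = 0.75 × 469 × 314.16 × 6 × 2 = 1326.1 kN.
Bearing (12 mm plate, F_u = 450 MPa): end bolts L_c = 49 − 22/2 = 38, R_n = min(1.2×38×12×450, 2.4×20×12×450) = 246.24 kN/bolt; interior L_c = 68 − 22 = 46, R_n = 259.2 kN/bolt. φR_n = 0.75 × (2×246.24 + 4×259.2) = 1147.0 kN.
Block shear: shear path 2×[49+2×68] = 2×185 mm, A_gv = 4440, A_nv = 2×(185 − 2.5×24)×12 = 3000 mm²; tension across gage: (74 − 1×24)×12 = 600 mm². R_n = min(0.6×450×3000, 0.6×350×4440) + 1.0×450×600 = min(810, 932.4) + 270 = 1080 kN. φR_n = 0.75 × 1080 = 810.0 kN.
Tension yield (gross): A_g = 160×12 = 1920 mm². φR_n = 0.90 × 350 × 1920 = 604.8 kN.
Tension rupture (net): A_n = (160 − 2×24)×12 = 1344 mm² (U = 1.0, A_e = A_n). φR_n = 0.75 × 450 × 1344 = 453.6 kN.
Governing: min(1326.1, 1147.0, 810.0, 604.8, 453.6) = 453.6 kN → net-section rupture.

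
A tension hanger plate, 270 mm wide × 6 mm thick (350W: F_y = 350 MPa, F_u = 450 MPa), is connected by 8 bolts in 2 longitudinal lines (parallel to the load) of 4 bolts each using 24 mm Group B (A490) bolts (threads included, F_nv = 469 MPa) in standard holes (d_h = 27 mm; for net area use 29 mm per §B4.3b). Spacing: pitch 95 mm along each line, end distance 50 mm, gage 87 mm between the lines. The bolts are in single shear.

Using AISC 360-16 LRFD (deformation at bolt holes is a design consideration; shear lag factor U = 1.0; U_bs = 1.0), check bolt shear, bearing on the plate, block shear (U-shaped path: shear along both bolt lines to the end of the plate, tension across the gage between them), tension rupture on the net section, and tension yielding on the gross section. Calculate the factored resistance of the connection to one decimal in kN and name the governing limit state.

Bolt shear: A_b = π(24)²/4 = 452.39 mm². φR_n = 0.75 × 469 × 452.39 × 8 × 1 = 1273.0 kN.
Bearing (6 mm plate, F_u = 450 MPa): end bolts L_c = 50 − 27/2 = 36.5, R_n = min(1.2×36.5×6×450, 2.4×24×6×450) = 118.26 kN/bolt; interior L_c = 95 − 27 = 68, R_n = 155.52 kN/bolt. φR_n = 0.75 × (2×118.26 + 6×155.52) = 877.2 kN.
Block shear: shear path 2×[50+3×95] = 2×335 mm, A_gv = 4020, A_nv = 2×(335 − 3.5×29)×6 = 2802 mm²; tension across gage: (87 − 1×29)×6 = 348 mm². R_n = min(0.6×450×2802, 0.6×350×4020) + 1.0×450×348 = min(756.54, 844.2) + 156.6 = 913.14 kN. φR_n = 0.75 × 913.14 = 684.9 kN.
Tension rupture (net): A_n = (270 − 2×29)×6 = 1272 mm² (U = 1.0, A_e = A_n). φR_n = 0.75 × 450 × 1272 = 429.3 kN.
Tension yield (gross): A_g = 270×6 = 1620 mm². φR_n = 0.90 × 350 × 1620 = 510.3 kN.
Governing: min(1273.0, 877.2, 684.9, 429.3, 510.3) = 429.3 kN → net-section rupture.

429.3 kN (net-section rupture governs)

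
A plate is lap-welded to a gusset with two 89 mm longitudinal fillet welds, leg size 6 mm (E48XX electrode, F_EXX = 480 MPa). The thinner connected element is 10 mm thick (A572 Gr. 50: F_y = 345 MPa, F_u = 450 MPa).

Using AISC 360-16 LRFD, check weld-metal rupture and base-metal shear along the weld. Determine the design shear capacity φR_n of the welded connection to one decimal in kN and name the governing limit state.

163.1 kN (weld metal governs)

Weld metal: throat = 0.707×6 = 4.242 mm, L = 2×89 = 178 mm. φR_n = 0.75 × 0.6 × 480 × 4.242 × 178 = 163.1 kN.
Base metal shear (10 mm plate): yield φR_n = 1.0×0.6×345×10×178 = 368.5 kN; rupture φR_n = 0.75×0.6×450×10×178 = 360.5 kN; take 360.5 kN (rupture).
Governing: min(163.1, 360.5) = 163.1 kN → weld metal.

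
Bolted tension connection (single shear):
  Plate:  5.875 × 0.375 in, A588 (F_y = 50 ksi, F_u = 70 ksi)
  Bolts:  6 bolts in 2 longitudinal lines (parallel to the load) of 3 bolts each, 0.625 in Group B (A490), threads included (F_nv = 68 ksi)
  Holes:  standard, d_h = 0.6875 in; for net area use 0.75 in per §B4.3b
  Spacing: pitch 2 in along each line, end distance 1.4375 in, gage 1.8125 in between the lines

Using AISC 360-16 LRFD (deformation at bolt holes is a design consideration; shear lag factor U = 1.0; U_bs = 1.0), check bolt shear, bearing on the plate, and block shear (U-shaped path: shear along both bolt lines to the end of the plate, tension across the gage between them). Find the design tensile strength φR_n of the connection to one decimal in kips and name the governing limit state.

Bolt shear: A_b = π(0.625)²/4 = 0.3068 in². φR_n = 0.75 × 68 × 0.3068 × 6 × 1 = 93.9 kips.
Bearing (0.375 in plate, F_u = 70 ksi): end bolts L_c = 1.4375 − 0.6875/2 = 1.09375, R_n = min(1.2×1.09375×0.375×70, 2.4×0.625×0.375×70) = 34.453 kips/bolt; interior L_c = 2 − 0.6875 = 1.3125, R_n = 39.375 kips/bolt. φR_n = 0.75 × (2×34.453 + 4×39.375) = 169.8 kips.
Block shear: shear path 2×[1.4375+2×2] = 2×5.4375 in, A_gv = 4.0781, A_nv = 2×(5.4375 − 2.5×0.75)×0.375 = 2.6719 in²; tension across gage: (1.8125 − 1×0.75)×0.375 = 0.39844 in². R_n = min(0.6×70×2.6719, 0.6×50×4.0781) + 1.0×70×0.39844 = min(112.22, 122.34) + 27.891 = 140.11 kips. φR_n = 0.75 × 140.11 = 105.1 kips.
Governing: min(93.9, 169.8, 105.1) = 93.9 kips → bolt shear.

93.9 kips (bolt shear governs)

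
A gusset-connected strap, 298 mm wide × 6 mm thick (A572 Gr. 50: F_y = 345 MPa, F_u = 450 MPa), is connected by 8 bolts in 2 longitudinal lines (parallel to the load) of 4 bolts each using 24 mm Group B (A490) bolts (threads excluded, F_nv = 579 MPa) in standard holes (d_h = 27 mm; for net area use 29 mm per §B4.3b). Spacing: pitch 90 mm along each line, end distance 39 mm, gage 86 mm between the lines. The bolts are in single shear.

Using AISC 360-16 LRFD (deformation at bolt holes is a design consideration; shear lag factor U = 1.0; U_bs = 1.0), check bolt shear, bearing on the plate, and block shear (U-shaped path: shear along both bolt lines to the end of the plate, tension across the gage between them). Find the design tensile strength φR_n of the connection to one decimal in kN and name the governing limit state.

Bolt shear: A_b = π(24)²/4 = 452.39 mm². φR_n = 0.75 × 579 × 452.39 × 8 × 1 = 1571.6 kN.
Bearing (6 mm plate, F_u = 450 MPa): end bolts L_c = 39 − 27/2 = 25.5, R_n = min(1.2×25.5×6×450, 2.4×24×6×450) = 82.62 kN/bolt; interior L_c = 90 − 27 = 63, R_n = 155.52 kN/bolt. φR_n = 0.75 × (2×82.62 + 6×155.52) = 823.8 kN.
Block shear: shear path 2×[39+3×90] = 2×309 mm, A_gv = 3708, A_nv = 2×(309 − 3.5×29)×6 = 2490 mm²; tension across gage: (86 − 1×29)×6 = 342 mm². R_n = min(0.6×450×2490, 0.6×345×3708) + 1.0×450×342 = min(672.3, 767.56) + 153.9 = 826.2 kN. φR_n = 0.75 × 826.2 = 619.7 kN.
Governing: min(1571.6, 823.8, 619.7) = 619.7 kN → block shear.

619.7 kN (block shear governs)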